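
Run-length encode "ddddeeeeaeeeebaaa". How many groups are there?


Input: ddddeeeeaeeeebaaa
Scanning for consecutive runs:
  Group 1: 'd' x 4 (positions 0-3)
  Group 2: 'e' x 4 (positions 4-7)
  Group 3: 'a' x 1 (positions 8-8)
  Group 4: 'e' x 4 (positions 9-12)
  Group 5: 'b' x 1 (positions 13-13)
  Group 6: 'a' x 3 (positions 14-16)
Total groups: 6

6


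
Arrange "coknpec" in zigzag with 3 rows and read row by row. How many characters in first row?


Zigzag "coknpec" into 3 rows:
Placing characters:
  'c' => row 0
  'o' => row 1
  'k' => row 2
  'n' => row 1
  'p' => row 0
  'e' => row 1
  'c' => row 2
Rows:
  Row 0: "cp"
  Row 1: "one"
  Row 2: "kc"
First row length: 2

2


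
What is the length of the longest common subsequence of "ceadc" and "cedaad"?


LCS of "ceadc" and "cedaad"
DP table:
           c    e    d    a    a    d
      0    0    0    0    0    0    0
  c   0    1    1    1    1    1    1
  e   0    1    2    2    2    2    2
  a   0    1    2    2    3    3    3
  d   0    1    2    3    3    3    4
  c   0    1    2    3    3    3    4
LCS length = dp[5][6] = 4

4


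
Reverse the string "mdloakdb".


Input: mdloakdb
Reading characters right to left:
  Position 7: 'b'
  Position 6: 'd'
  Position 5: 'k'
  Position 4: 'a'
  Position 3: 'o'
  Position 2: 'l'
  Position 1: 'd'
  Position 0: 'm'
Reversed: bdkaoldm

bdkaoldm


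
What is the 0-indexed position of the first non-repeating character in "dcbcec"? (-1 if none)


Input: dcbcec
Character frequencies:
  'b': 1
  'c': 3
  'd': 1
  'e': 1
Scanning left to right for freq == 1:
  Position 0 ('d'): unique! => answer = 0

0


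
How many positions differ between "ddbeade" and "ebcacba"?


Comparing "ddbeade" and "ebcacba" position by position:
  Position 0: 'd' vs 'e' => DIFFER
  Position 1: 'd' vs 'b' => DIFFER
  Position 2: 'b' vs 'c' => DIFFER
  Position 3: 'e' vs 'a' => DIFFER
  Position 4: 'a' vs 'c' => DIFFER
  Position 5: 'd' vs 'b' => DIFFER
  Position 6: 'e' vs 'a' => DIFFER
Positions that differ: 7

7


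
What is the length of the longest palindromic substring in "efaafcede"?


Input: "efaafcede"
Checking substrings for palindromes:
  [1:5] "faaf" (len 4) => palindrome
  [6:9] "ede" (len 3) => palindrome
  [2:4] "aa" (len 2) => palindrome
Longest palindromic substring: "faaf" with length 4

4


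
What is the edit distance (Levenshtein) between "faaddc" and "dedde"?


Computing edit distance: "faaddc" -> "dedde"
DP table:
           d    e    d    d    e
      0    1    2    3    4    5
  f   1    1    2    3    4    5
  a   2    2    2    3    4    5
  a   3    3    3    3    4    5
  d   4    3    4    3    3    4
  d   5    4    4    4    3    4
  c   6    5    5    5    4    4
Edit distance = dp[6][5] = 4

4


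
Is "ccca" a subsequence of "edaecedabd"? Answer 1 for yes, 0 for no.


Check if "ccca" is a subsequence of "edaecedabd"
Greedy scan:
  Position 0 ('e'): no match needed
  Position 1 ('d'): no match needed
  Position 2 ('a'): no match needed
  Position 3 ('e'): no match needed
  Position 4 ('c'): matches sub[0] = 'c'
  Position 5 ('e'): no match needed
  Position 6 ('d'): no match needed
  Position 7 ('a'): no match needed
  Position 8 ('b'): no match needed
  Position 9 ('d'): no match needed
Only matched 1/4 characters => not a subsequence

0


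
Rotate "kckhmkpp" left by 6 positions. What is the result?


Input: "kckhmkpp", rotate left by 6
First 6 characters: "kckhmk"
Remaining characters: "pp"
Concatenate remaining + first: "pp" + "kckhmk" = "ppkckhmk"

ppkckhmk


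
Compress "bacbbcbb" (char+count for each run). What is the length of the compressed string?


Input: bacbbcbb
Runs:
  'b' x 1 => "b1"
  'a' x 1 => "a1"
  'c' x 1 => "c1"
  'b' x 2 => "b2"
  'c' x 1 => "c1"
  'b' x 2 => "b2"
Compressed: "b1a1c1b2c1b2"
Compressed length: 12

12


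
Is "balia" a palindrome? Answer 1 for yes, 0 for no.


Input: balia
Reversed: ailab
  Compare pos 0 ('b') with pos 4 ('a'): MISMATCH
  Compare pos 1 ('a') with pos 3 ('i'): MISMATCH
Result: not a palindrome

0


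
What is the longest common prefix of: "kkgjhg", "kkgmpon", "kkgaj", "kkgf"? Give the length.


Words: kkgjhg, kkgmpon, kkgaj, kkgf
  Position 0: all 'k' => match
  Position 1: all 'k' => match
  Position 2: all 'g' => match
  Position 3: ('j', 'm', 'a', 'f') => mismatch, stop
LCP = "kkg" (length 3)

3


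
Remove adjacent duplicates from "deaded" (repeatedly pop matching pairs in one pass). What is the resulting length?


Input: deaded
Stack-based adjacent duplicate removal:
  Read 'd': push. Stack: d
  Read 'e': push. Stack: de
  Read 'a': push. Stack: dea
  Read 'd': push. Stack: dead
  Read 'e': push. Stack: deade
  Read 'd': push. Stack: deaded
Final stack: "deaded" (length 6)

6


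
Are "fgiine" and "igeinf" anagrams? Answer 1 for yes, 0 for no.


Strings: "fgiine", "igeinf"
Sorted first:  efgiin
Sorted second: efgiin
Sorted forms match => anagrams

1


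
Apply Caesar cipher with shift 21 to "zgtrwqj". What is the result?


Caesar cipher: shift "zgtrwqj" by 21
  'z' (pos 25) + 21 = pos 20 = 'u'
  'g' (pos 6) + 21 = pos 1 = 'b'
  't' (pos 19) + 21 = pos 14 = 'o'
  'r' (pos 17) + 21 = pos 12 = 'm'
  'w' (pos 22) + 21 = pos 17 = 'r'
  'q' (pos 16) + 21 = pos 11 = 'l'
  'j' (pos 9) + 21 = pos 4 = 'e'
Result: ubomrle

ubomrle


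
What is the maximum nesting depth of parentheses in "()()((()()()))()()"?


Input: "()()((()()()))()()"
Tracking depth:
  Position 0 '(': depth becomes 1
  Position 1 ')': depth becomes 0
  Position 2 '(': depth becomes 1
  Position 3 ')': depth becomes 0
  Position 4 '(': depth becomes 1
  Position 5 '(': depth becomes 2
  Position 6 '(': depth becomes 3
  Position 7 ')': depth becomes 2
  Position 8 '(': depth becomes 3
  Position 9 ')': depth becomes 2
  Position 10 '(': depth becomes 3
  Position 11 ')': depth becomes 2
  Position 12 ')': depth becomes 1
  Position 13 ')': depth becomes 0
  Position 14 '(': depth becomes 1
  Position 15 ')': depth becomes 0
  Position 16 '(': depth becomes 1
  Position 17 ')': depth becomes 0
Maximum depth reached: 3

3


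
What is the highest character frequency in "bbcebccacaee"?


Input: bbcebccacaee
Character counts:
  'a': 2
  'b': 3
  'c': 4
  'e': 3
Maximum frequency: 4

4


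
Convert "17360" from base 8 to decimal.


Input: "17360" in base 8
Positional expansion:
  Digit '1' (value 1) x 8^4 = 4096
  Digit '7' (value 7) x 8^3 = 3584
  Digit '3' (value 3) x 8^2 = 192
  Digit '6' (value 6) x 8^1 = 48
  Digit '0' (value 0) x 8^0 = 0
Sum = 7920

7920


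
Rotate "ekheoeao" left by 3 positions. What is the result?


Input: "ekheoeao", rotate left by 3
First 3 characters: "ekh"
Remaining characters: "eoeao"
Concatenate remaining + first: "eoeao" + "ekh" = "eoeaoekh"

eoeaoekh


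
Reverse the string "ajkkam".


Input: ajkkam
Reading characters right to left:
  Position 5: 'm'
  Position 4: 'a'
  Position 3: 'k'
  Position 2: 'k'
  Position 1: 'j'
  Position 0: 'a'
Reversed: makkja

makkja


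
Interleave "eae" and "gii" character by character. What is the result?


Interleaving "eae" and "gii":
  Position 0: 'e' from first, 'g' from second => "eg"
  Position 1: 'a' from first, 'i' from second => "ai"
  Position 2: 'e' from first, 'i' from second => "ei"
Result: egaiei

egaiei


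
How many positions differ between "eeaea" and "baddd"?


Comparing "eeaea" and "baddd" position by position:
  Position 0: 'e' vs 'b' => DIFFER
  Position 1: 'e' vs 'a' => DIFFER
  Position 2: 'a' vs 'd' => DIFFER
  Position 3: 'e' vs 'd' => DIFFER
  Position 4: 'a' vs 'd' => DIFFER
Positions that differ: 5

5


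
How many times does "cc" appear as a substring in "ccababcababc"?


Searching for "cc" in "ccababcababc"
Scanning each position:
  Position 0: "cc" => MATCH
  Position 1: "ca" => no
  Position 2: "ab" => no
  Position 3: "ba" => no
  Position 4: "ab" => no
  Position 5: "bc" => no
  Position 6: "ca" => no
  Position 7: "ab" => no
  Position 8: "ba" => no
  Position 9: "ab" => no
  Position 10: "bc" => no
Total occurrences: 1

1


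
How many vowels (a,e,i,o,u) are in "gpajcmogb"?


Input: gpajcmogb
Checking each character:
  'g' at position 0: consonant
  'p' at position 1: consonant
  'a' at position 2: vowel (running total: 1)
  'j' at position 3: consonant
  'c' at position 4: consonant
  'm' at position 5: consonant
  'o' at position 6: vowel (running total: 2)
  'g' at position 7: consonant
  'b' at position 8: consonant
Total vowels: 2

2


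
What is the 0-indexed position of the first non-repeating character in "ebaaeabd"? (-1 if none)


Input: ebaaeabd
Character frequencies:
  'a': 3
  'b': 2
  'd': 1
  'e': 2
Scanning left to right for freq == 1:
  Position 0 ('e'): freq=2, skip
  Position 1 ('b'): freq=2, skip
  Position 2 ('a'): freq=3, skip
  Position 3 ('a'): freq=3, skip
  Position 4 ('e'): freq=2, skip
  Position 5 ('a'): freq=3, skip
  Position 6 ('b'): freq=2, skip
  Position 7 ('d'): unique! => answer = 7

7


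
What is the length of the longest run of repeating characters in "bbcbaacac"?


Input: "bbcbaacac"
Scanning for longest run:
  Position 1 ('b'): continues run of 'b', length=2
  Position 2 ('c'): new char, reset run to 1
  Position 3 ('b'): new char, reset run to 1
  Position 4 ('a'): new char, reset run to 1
  Position 5 ('a'): continues run of 'a', length=2
  Position 6 ('c'): new char, reset run to 1
  Position 7 ('a'): new char, reset run to 1
  Position 8 ('c'): new char, reset run to 1
Longest run: 'b' with length 2

2


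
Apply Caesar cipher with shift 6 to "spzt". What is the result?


Caesar cipher: shift "spzt" by 6
  's' (pos 18) + 6 = pos 24 = 'y'
  'p' (pos 15) + 6 = pos 21 = 'v'
  'z' (pos 25) + 6 = pos 5 = 'f'
  't' (pos 19) + 6 = pos 25 = 'z'
Result: yvfz

yvfz


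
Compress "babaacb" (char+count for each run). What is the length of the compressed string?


Input: babaacb
Runs:
  'b' x 1 => "b1"
  'a' x 1 => "a1"
  'b' x 1 => "b1"
  'a' x 2 => "a2"
  'c' x 1 => "c1"
  'b' x 1 => "b1"
Compressed: "b1a1b1a2c1b1"
Compressed length: 12

12


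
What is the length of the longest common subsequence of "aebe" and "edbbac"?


LCS of "aebe" and "edbbac"
DP table:
           e    d    b    b    a    c
      0    0    0    0    0    0    0
  a   0    0    0    0    0    1    1
  e   0    1    1    1    1    1    1
  b   0    1    1    2    2    2    2
  e   0    1    1    2    2    2    2
LCS length = dp[4][6] = 2

2


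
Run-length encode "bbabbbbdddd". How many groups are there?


Input: bbabbbbdddd
Scanning for consecutive runs:
  Group 1: 'b' x 2 (positions 0-1)
  Group 2: 'a' x 1 (positions 2-2)
  Group 3: 'b' x 4 (positions 3-6)
  Group 4: 'd' x 4 (positions 7-10)
Total groups: 4

4


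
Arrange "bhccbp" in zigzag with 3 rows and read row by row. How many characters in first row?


Zigzag "bhccbp" into 3 rows:
Placing characters:
  'b' => row 0
  'h' => row 1
  'c' => row 2
  'c' => row 1
  'b' => row 0
  'p' => row 1
Rows:
  Row 0: "bb"
  Row 1: "hcp"
  Row 2: "c"
First row length: 2

2


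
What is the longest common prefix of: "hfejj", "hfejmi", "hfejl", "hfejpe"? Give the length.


Words: hfejj, hfejmi, hfejl, hfejpe
  Position 0: all 'h' => match
  Position 1: all 'f' => match
  Position 2: all 'e' => match
  Position 3: all 'j' => match
  Position 4: ('j', 'm', 'l', 'p') => mismatch, stop
LCP = "hfej" (length 4)

4


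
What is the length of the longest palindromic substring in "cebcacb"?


Input: "cebcacb"
Checking substrings for palindromes:
  [2:7] "bcacb" (len 5) => palindrome
  [3:6] "cac" (len 3) => palindrome
Longest palindromic substring: "bcacb" with length 5

5


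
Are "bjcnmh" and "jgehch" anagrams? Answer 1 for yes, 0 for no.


Strings: "bjcnmh", "jgehch"
Sorted first:  bchjmn
Sorted second: ceghhj
Differ at position 0: 'b' vs 'c' => not anagrams

0


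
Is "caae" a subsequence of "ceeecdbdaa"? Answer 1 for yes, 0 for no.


Check if "caae" is a subsequence of "ceeecdbdaa"
Greedy scan:
  Position 0 ('c'): matches sub[0] = 'c'
  Position 1 ('e'): no match needed
  Position 2 ('e'): no match needed
  Position 3 ('e'): no match needed
  Position 4 ('c'): no match needed
  Position 5 ('d'): no match needed
  Position 6 ('b'): no match needed
  Position 7 ('d'): no match needed
  Position 8 ('a'): matches sub[1] = 'a'
  Position 9 ('a'): matches sub[2] = 'a'
Only matched 3/4 characters => not a subsequence

0


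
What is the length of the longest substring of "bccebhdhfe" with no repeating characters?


Input: "bccebhdhfe"
Sliding window (track last position of each char):
  Position 0 ('b'): window [0,0] length 1 -- new best
  Position 1 ('c'): window [0,1] length 2 -- new best
  Position 2 ('c'): repeat (last at 1), move window start to 2
  Position 2 ('c'): window [2,2] length 1
  Position 3 ('e'): window [2,3] length 2
  Position 4 ('b'): window [2,4] length 3 -- new best
  Position 5 ('h'): window [2,5] length 4 -- new best
  Position 6 ('d'): window [2,6] length 5 -- new best
  Position 7 ('h'): repeat (last at 5), move window start to 6
  Position 7 ('h'): window [6,7] length 2
  Position 8 ('f'): window [6,8] length 3
  Position 9 ('e'): window [6,9] length 4
Longest substring with no repeats: "cebhd" with length 5

5


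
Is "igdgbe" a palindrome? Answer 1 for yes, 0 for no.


Input: igdgbe
Reversed: ebgdgi
  Compare pos 0 ('i') with pos 5 ('e'): MISMATCH
  Compare pos 1 ('g') with pos 4 ('b'): MISMATCH
  Compare pos 2 ('d') with pos 3 ('g'): MISMATCH
Result: not a palindrome

0


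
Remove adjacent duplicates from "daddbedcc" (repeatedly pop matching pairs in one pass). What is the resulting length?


Input: daddbedcc
Stack-based adjacent duplicate removal:
  Read 'd': push. Stack: d
  Read 'a': push. Stack: da
  Read 'd': push. Stack: dad
  Read 'd': matches stack top 'd' => pop. Stack: da
  Read 'b': push. Stack: dab
  Read 'e': push. Stack: dabe
  Read 'd': push. Stack: dabed
  Read 'c': push. Stack: dabedc
  Read 'c': matches stack top 'c' => pop. Stack: dabed
Final stack: "dabed" (length 5)

5


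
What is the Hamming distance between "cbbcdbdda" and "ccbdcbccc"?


Comparing "cbbcdbdda" and "ccbdcbccc" position by position:
  Position 0: 'c' vs 'c' => same
  Position 1: 'b' vs 'c' => differ
  Position 2: 'b' vs 'b' => same
  Position 3: 'c' vs 'd' => differ
  Position 4: 'd' vs 'c' => differ
  Position 5: 'b' vs 'b' => same
  Position 6: 'd' vs 'c' => differ
  Position 7: 'd' vs 'c' => differ
  Position 8: 'a' vs 'c' => differ
Total differences (Hamming distance): 6

6


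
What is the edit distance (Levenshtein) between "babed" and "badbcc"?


Computing edit distance: "babed" -> "badbcc"
DP table:
           b    a    d    b    c    c
      0    1    2    3    4    5    6
  b   1    0    1    2    3    4    5
  a   2    1    0    1    2    3    4
  b   3    2    1    1    1    2    3
  e   4    3    2    2    2    2    3
  d   5    4    3    2    3    3    3
Edit distance = dp[5][6] = 3

3


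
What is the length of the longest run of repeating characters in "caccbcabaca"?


Input: "caccbcabaca"
Scanning for longest run:
  Position 1 ('a'): new char, reset run to 1
  Position 2 ('c'): new char, reset run to 1
  Position 3 ('c'): continues run of 'c', length=2
  Position 4 ('b'): new char, reset run to 1
  Position 5 ('c'): new char, reset run to 1
  Position 6 ('a'): new char, reset run to 1
  Position 7 ('b'): new char, reset run to 1
  Position 8 ('a'): new char, reset run to 1
  Position 9 ('c'): new char, reset run to 1
  Position 10 ('a'): new char, reset run to 1
Longest run: 'c' with length 2

2


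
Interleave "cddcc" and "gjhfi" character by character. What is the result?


Interleaving "cddcc" and "gjhfi":
  Position 0: 'c' from first, 'g' from second => "cg"
  Position 1: 'd' from first, 'j' from second => "dj"
  Position 2: 'd' from first, 'h' from second => "dh"
  Position 3: 'c' from first, 'f' from second => "cf"
  Position 4: 'c' from first, 'i' from second => "ci"
Result: cgdjdhcfci

cgdjdhcfci


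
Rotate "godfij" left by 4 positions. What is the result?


Input: "godfij", rotate left by 4
First 4 characters: "godf"
Remaining characters: "ij"
Concatenate remaining + first: "ij" + "godf" = "ijgodf"

ijgodf


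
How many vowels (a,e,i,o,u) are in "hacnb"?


Input: hacnb
Checking each character:
  'h' at position 0: consonant
  'a' at position 1: vowel (running total: 1)
  'c' at position 2: consonant
  'n' at position 3: consonant
  'b' at position 4: consonant
Total vowels: 1

1


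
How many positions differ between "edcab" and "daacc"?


Comparing "edcab" and "daacc" position by position:
  Position 0: 'e' vs 'd' => DIFFER
  Position 1: 'd' vs 'a' => DIFFER
  Position 2: 'c' vs 'a' => DIFFER
  Position 3: 'a' vs 'c' => DIFFER
  Position 4: 'b' vs 'c' => DIFFER
Positions that differ: 5

5


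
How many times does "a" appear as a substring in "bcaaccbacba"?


Searching for "a" in "bcaaccbacba"
Scanning each position:
  Position 0: "b" => no
  Position 1: "c" => no
  Position 2: "a" => MATCH
  Position 3: "a" => MATCH
  Position 4: "c" => no
  Position 5: "c" => no
  Position 6: "b" => no
  Position 7: "a" => MATCH
  Position 8: "c" => no
  Position 9: "b" => no
  Position 10: "a" => MATCH
Total occurrences: 4

4


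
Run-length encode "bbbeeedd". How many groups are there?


Input: bbbeeedd
Scanning for consecutive runs:
  Group 1: 'b' x 3 (positions 0-2)
  Group 2: 'e' x 3 (positions 3-5)
  Group 3: 'd' x 2 (positions 6-7)
Total groups: 3

3


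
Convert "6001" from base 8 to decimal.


Input: "6001" in base 8
Positional expansion:
  Digit '6' (value 6) x 8^3 = 3072
  Digit '0' (value 0) x 8^2 = 0
  Digit '0' (value 0) x 8^1 = 0
  Digit '1' (value 1) x 8^0 = 1
Sum = 3073

3073


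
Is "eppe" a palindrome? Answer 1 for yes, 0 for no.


Input: eppe
Reversed: eppe
  Compare pos 0 ('e') with pos 3 ('e'): match
  Compare pos 1 ('p') with pos 2 ('p'): match
Result: palindrome

1


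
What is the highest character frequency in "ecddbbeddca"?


Input: ecddbbeddca
Character counts:
  'a': 1
  'b': 2
  'c': 2
  'd': 4
  'e': 2
Maximum frequency: 4

4


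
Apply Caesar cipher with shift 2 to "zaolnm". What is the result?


Caesar cipher: shift "zaolnm" by 2
  'z' (pos 25) + 2 = pos 1 = 'b'
  'a' (pos 0) + 2 = pos 2 = 'c'
  'o' (pos 14) + 2 = pos 16 = 'q'
  'l' (pos 11) + 2 = pos 13 = 'n'
  'n' (pos 13) + 2 = pos 15 = 'p'
  'm' (pos 12) + 2 = pos 14 = 'o'
Result: bcqnpo

bcqnpo


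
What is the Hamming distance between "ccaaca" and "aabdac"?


Comparing "ccaaca" and "aabdac" position by position:
  Position 0: 'c' vs 'a' => differ
  Position 1: 'c' vs 'a' => differ
  Position 2: 'a' vs 'b' => differ
  Position 3: 'a' vs 'd' => differ
  Position 4: 'c' vs 'a' => differ
  Position 5: 'a' vs 'c' => differ
Total differences (Hamming distance): 6

6


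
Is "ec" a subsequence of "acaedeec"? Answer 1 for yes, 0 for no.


Check if "ec" is a subsequence of "acaedeec"
Greedy scan:
  Position 0 ('a'): no match needed
  Position 1 ('c'): no match needed
  Position 2 ('a'): no match needed
  Position 3 ('e'): matches sub[0] = 'e'
  Position 4 ('d'): no match needed
  Position 5 ('e'): no match needed
  Position 6 ('e'): no match needed
  Position 7 ('c'): matches sub[1] = 'c'
All 2 characters matched => is a subsequence

1


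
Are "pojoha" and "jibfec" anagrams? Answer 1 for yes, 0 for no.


Strings: "pojoha", "jibfec"
Sorted first:  ahjoop
Sorted second: bcefij
Differ at position 0: 'a' vs 'b' => not anagrams

0


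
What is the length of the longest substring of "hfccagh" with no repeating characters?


Input: "hfccagh"
Sliding window (track last position of each char):
  Position 0 ('h'): window [0,0] length 1 -- new best
  Position 1 ('f'): window [0,1] length 2 -- new best
  Position 2 ('c'): window [0,2] length 3 -- new best
  Position 3 ('c'): repeat (last at 2), move window start to 3
  Position 3 ('c'): window [3,3] length 1
  Position 4 ('a'): window [3,4] length 2
  Position 5 ('g'): window [3,5] length 3
  Position 6 ('h'): window [3,6] length 4 -- new best
Longest substring with no repeats: "cagh" with length 4

4


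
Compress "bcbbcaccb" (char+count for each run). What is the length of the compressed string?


Input: bcbbcaccb
Runs:
  'b' x 1 => "b1"
  'c' x 1 => "c1"
  'b' x 2 => "b2"
  'c' x 1 => "c1"
  'a' x 1 => "a1"
  'c' x 2 => "c2"
  'b' x 1 => "b1"
Compressed: "b1c1b2c1a1c2b1"
Compressed length: 14

14


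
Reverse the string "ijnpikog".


Input: ijnpikog
Reading characters right to left:
  Position 7: 'g'
  Position 6: 'o'
  Position 5: 'k'
  Position 4: 'i'
  Position 3: 'p'
  Position 2: 'n'
  Position 1: 'j'
  Position 0: 'i'
Reversed: gokipnji

gokipnji


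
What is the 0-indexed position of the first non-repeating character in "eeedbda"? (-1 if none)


Input: eeedbda
Character frequencies:
  'a': 1
  'b': 1
  'd': 2
  'e': 3
Scanning left to right for freq == 1:
  Position 0 ('e'): freq=3, skip
  Position 1 ('e'): freq=3, skip
  Position 2 ('e'): freq=3, skip
  Position 3 ('d'): freq=2, skip
  Position 4 ('b'): unique! => answer = 4

4


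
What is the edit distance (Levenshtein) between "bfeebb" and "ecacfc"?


Computing edit distance: "bfeebb" -> "ecacfc"
DP table:
           e    c    a    c    f    c
      0    1    2    3    4    5    6
  b   1    1    2    3    4    5    6
  f   2    2    2    3    4    4    5
  e   3    2    3    3    4    5    5
  e   4    3    3    4    4    5    6
  b   5    4    4    4    5    5    6
  b   6    5    5    5    5    6    6
Edit distance = dp[6][6] = 6

6


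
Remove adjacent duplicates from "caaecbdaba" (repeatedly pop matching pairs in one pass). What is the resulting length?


Input: caaecbdaba
Stack-based adjacent duplicate removal:
  Read 'c': push. Stack: c
  Read 'a': push. Stack: ca
  Read 'a': matches stack top 'a' => pop. Stack: c
  Read 'e': push. Stack: ce
  Read 'c': push. Stack: cec
  Read 'b': push. Stack: cecb
  Read 'd': push. Stack: cecbd
  Read 'a': push. Stack: cecbda
  Read 'b': push. Stack: cecbdab
  Read 'a': push. Stack: cecbdaba
Final stack: "cecbdaba" (length 8)

8


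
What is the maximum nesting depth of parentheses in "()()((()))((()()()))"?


Input: "()()((()))((()()()))"
Tracking depth:
  Position 0 '(': depth becomes 1
  Position 1 ')': depth becomes 0
  Position 2 '(': depth becomes 1
  Position 3 ')': depth becomes 0
  Position 4 '(': depth becomes 1
  Position 5 '(': depth becomes 2
  Position 6 '(': depth becomes 3
  Position 7 ')': depth becomes 2
  Position 8 ')': depth becomes 1
  Position 9 ')': depth becomes 0
  Position 10 '(': depth becomes 1
  Position 11 '(': depth becomes 2
  Position 12 '(': depth becomes 3
  Position 13 ')': depth becomes 2
  Position 14 '(': depth becomes 3
  Position 15 ')': depth becomes 2
  Position 16 '(': depth becomes 3
  Position 17 ')': depth becomes 2
  Position 18 ')': depth becomes 1
  Position 19 ')': depth becomes 0
Maximum depth reached: 3

3


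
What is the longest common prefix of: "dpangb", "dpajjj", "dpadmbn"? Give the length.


Words: dpangb, dpajjj, dpadmbn
  Position 0: all 'd' => match
  Position 1: all 'p' => match
  Position 2: all 'a' => match
  Position 3: ('n', 'j', 'd') => mismatch, stop
LCP = "dpa" (length 3)

3


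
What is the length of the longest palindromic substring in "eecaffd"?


Input: "eecaffd"
Checking substrings for palindromes:
  [0:2] "ee" (len 2) => palindrome
  [4:6] "ff" (len 2) => palindrome
Longest palindromic substring: "ee" with length 2

2


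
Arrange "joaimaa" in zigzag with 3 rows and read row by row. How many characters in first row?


Zigzag "joaimaa" into 3 rows:
Placing characters:
  'j' => row 0
  'o' => row 1
  'a' => row 2
  'i' => row 1
  'm' => row 0
  'a' => row 1
  'a' => row 2
Rows:
  Row 0: "jm"
  Row 1: "oia"
  Row 2: "aa"
First row length: 2

2


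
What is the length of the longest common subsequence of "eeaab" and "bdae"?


LCS of "eeaab" and "bdae"
DP table:
           b    d    a    e
      0    0    0    0    0
  e   0    0    0    0    1
  e   0    0    0    0    1
  a   0    0    0    1    1
  a   0    0    0    1    1
  b   0    1    1    1    1
LCS length = dp[5][4] = 1

1


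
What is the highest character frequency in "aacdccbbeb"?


Input: aacdccbbeb
Character counts:
  'a': 2
  'b': 3
  'c': 3
  'd': 1
  'e': 1
Maximum frequency: 3

3


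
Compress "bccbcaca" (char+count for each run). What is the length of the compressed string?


Input: bccbcaca
Runs:
  'b' x 1 => "b1"
  'c' x 2 => "c2"
  'b' x 1 => "b1"
  'c' x 1 => "c1"
  'a' x 1 => "a1"
  'c' x 1 => "c1"
  'a' x 1 => "a1"
Compressed: "b1c2b1c1a1c1a1"
Compressed length: 14

14


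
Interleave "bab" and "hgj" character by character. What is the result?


Interleaving "bab" and "hgj":
  Position 0: 'b' from first, 'h' from second => "bh"
  Position 1: 'a' from first, 'g' from second => "ag"
  Position 2: 'b' from first, 'j' from second => "bj"
Result: bhagbj

bhagbj


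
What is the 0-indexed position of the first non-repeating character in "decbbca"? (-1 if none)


Input: decbbca
Character frequencies:
  'a': 1
  'b': 2
  'c': 2
  'd': 1
  'e': 1
Scanning left to right for freq == 1:
  Position 0 ('d'): unique! => answer = 0

0


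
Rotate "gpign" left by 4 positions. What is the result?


Input: "gpign", rotate left by 4
First 4 characters: "gpig"
Remaining characters: "n"
Concatenate remaining + first: "n" + "gpig" = "ngpig"

ngpig


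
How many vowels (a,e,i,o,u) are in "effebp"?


Input: effebp
Checking each character:
  'e' at position 0: vowel (running total: 1)
  'f' at position 1: consonant
  'f' at position 2: consonant
  'e' at position 3: vowel (running total: 2)
  'b' at position 4: consonant
  'p' at position 5: consonant
Total vowels: 2

2


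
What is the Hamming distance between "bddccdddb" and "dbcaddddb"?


Comparing "bddccdddb" and "dbcaddddb" position by position:
  Position 0: 'b' vs 'd' => differ
  Position 1: 'd' vs 'b' => differ
  Position 2: 'd' vs 'c' => differ
  Position 3: 'c' vs 'a' => differ
  Position 4: 'c' vs 'd' => differ
  Position 5: 'd' vs 'd' => same
  Position 6: 'd' vs 'd' => same
  Position 7: 'd' vs 'd' => same
  Position 8: 'b' vs 'b' => same
Total differences (Hamming distance): 5

5


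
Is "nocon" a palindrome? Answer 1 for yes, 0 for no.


Input: nocon
Reversed: nocon
  Compare pos 0 ('n') with pos 4 ('n'): match
  Compare pos 1 ('o') with pos 3 ('o'): match
Result: palindrome

1


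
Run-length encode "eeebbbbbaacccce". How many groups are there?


Input: eeebbbbbaacccce
Scanning for consecutive runs:
  Group 1: 'e' x 3 (positions 0-2)
  Group 2: 'b' x 5 (positions 3-7)
  Group 3: 'a' x 2 (positions 8-9)
  Group 4: 'c' x 4 (positions 10-13)
  Group 5: 'e' x 1 (positions 14-14)
Total groups: 5

5


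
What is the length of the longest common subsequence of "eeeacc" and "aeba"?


LCS of "eeeacc" and "aeba"
DP table:
           a    e    b    a
      0    0    0    0    0
  e   0    0    1    1    1
  e   0    0    1    1    1
  e   0    0    1    1    1
  a   0    1    1    1    2
  c   0    1    1    1    2
  c   0    1    1    1    2
LCS length = dp[6][4] = 2

2


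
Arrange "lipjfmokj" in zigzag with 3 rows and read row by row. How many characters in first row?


Zigzag "lipjfmokj" into 3 rows:
Placing characters:
  'l' => row 0
  'i' => row 1
  'p' => row 2
  'j' => row 1
  'f' => row 0
  'm' => row 1
  'o' => row 2
  'k' => row 1
  'j' => row 0
Rows:
  Row 0: "lfj"
  Row 1: "ijmk"
  Row 2: "po"
First row length: 3

3


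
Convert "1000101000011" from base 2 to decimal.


Input: "1000101000011" in base 2
Positional expansion:
  Digit '1' (value 1) x 2^12 = 4096
  Digit '0' (value 0) x 2^11 = 0
  Digit '0' (value 0) x 2^10 = 0
  Digit '0' (value 0) x 2^9 = 0
  Digit '1' (value 1) x 2^8 = 256
  Digit '0' (value 0) x 2^7 = 0
  Digit '1' (value 1) x 2^6 = 64
  Digit '0' (value 0) x 2^5 = 0
  Digit '0' (value 0) x 2^4 = 0
  Digit '0' (value 0) x 2^3 = 0
  Digit '0' (value 0) x 2^2 = 0
  Digit '1' (value 1) x 2^1 = 2
  Digit '1' (value 1) x 2^0 = 1
Sum = 4419

4419


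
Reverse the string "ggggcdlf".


Input: ggggcdlf
Reading characters right to left:
  Position 7: 'f'
  Position 6: 'l'
  Position 5: 'd'
  Position 4: 'c'
  Position 3: 'g'
  Position 2: 'g'
  Position 1: 'g'
  Position 0: 'g'
Reversed: fldcgggg

fldcgggg


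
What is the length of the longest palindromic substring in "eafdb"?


Input: "eafdb"
Checking substrings for palindromes:
  No multi-char palindromic substrings found
Longest palindromic substring: "e" with length 1

1


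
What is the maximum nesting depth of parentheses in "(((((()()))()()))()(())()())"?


Input: "(((((()()))()()))()(())()())"
Tracking depth:
  Position 0 '(': depth becomes 1
  Position 1 '(': depth becomes 2
  Position 2 '(': depth becomes 3
  Position 3 '(': depth becomes 4
  Position 4 '(': depth becomes 5
  Position 5 '(': depth becomes 6
  Position 6 ')': depth becomes 5
  Position 7 '(': depth becomes 6
  Position 8 ')': depth becomes 5
  Position 9 ')': depth becomes 4
  Position 10 ')': depth becomes 3
  Position 11 '(': depth becomes 4
  Position 12 ')': depth becomes 3
  Position 13 '(': depth becomes 4
  Position 14 ')': depth becomes 3
  Position 15 ')': depth becomes 2
  Position 16 ')': depth becomes 1
  Position 17 '(': depth becomes 2
  Position 18 ')': depth becomes 1
  Position 19 '(': depth becomes 2
  Position 20 '(': depth becomes 3
  Position 21 ')': depth becomes 2
  Position 22 ')': depth becomes 1
  Position 23 '(': depth becomes 2
  Position 24 ')': depth becomes 1
  Position 25 '(': depth becomes 2
  Position 26 ')': depth becomes 1
  Position 27 ')': depth becomes 0
Maximum depth reached: 6

6


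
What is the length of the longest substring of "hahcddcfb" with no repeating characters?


Input: "hahcddcfb"
Sliding window (track last position of each char):
  Position 0 ('h'): window [0,0] length 1 -- new best
  Position 1 ('a'): window [0,1] length 2 -- new best
  Position 2 ('h'): repeat (last at 0), move window start to 1
  Position 2 ('h'): window [1,2] length 2
  Position 3 ('c'): window [1,3] length 3 -- new best
  Position 4 ('d'): window [1,4] length 4 -- new best
  Position 5 ('d'): repeat (last at 4), move window start to 5
  Position 5 ('d'): window [5,5] length 1
  Position 6 ('c'): window [5,6] length 2
  Position 7 ('f'): window [5,7] length 3
  Position 8 ('b'): window [5,8] length 4
Longest substring with no repeats: "ahcd" with length 4

4


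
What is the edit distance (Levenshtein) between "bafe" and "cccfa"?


Computing edit distance: "bafe" -> "cccfa"
DP table:
           c    c    c    f    a
      0    1    2    3    4    5
  b   1    1    2    3    4    5
  a   2    2    2    3    4    4
  f   3    3    3    3    3    4
  e   4    4    4    4    4    4
Edit distance = dp[4][5] = 4

4


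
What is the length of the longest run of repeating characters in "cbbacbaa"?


Input: "cbbacbaa"
Scanning for longest run:
  Position 1 ('b'): new char, reset run to 1
  Position 2 ('b'): continues run of 'b', length=2
  Position 3 ('a'): new char, reset run to 1
  Position 4 ('c'): new char, reset run to 1
  Position 5 ('b'): new char, reset run to 1
  Position 6 ('a'): new char, reset run to 1
  Position 7 ('a'): continues run of 'a', length=2
Longest run: 'b' with length 2

2


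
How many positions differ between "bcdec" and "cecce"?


Comparing "bcdec" and "cecce" position by position:
  Position 0: 'b' vs 'c' => DIFFER
  Position 1: 'c' vs 'e' => DIFFER
  Position 2: 'd' vs 'c' => DIFFER
  Position 3: 'e' vs 'c' => DIFFER
  Position 4: 'c' vs 'e' => DIFFER
Positions that differ: 5

5


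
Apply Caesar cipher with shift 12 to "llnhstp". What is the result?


Caesar cipher: shift "llnhstp" by 12
  'l' (pos 11) + 12 = pos 23 = 'x'
  'l' (pos 11) + 12 = pos 23 = 'x'
  'n' (pos 13) + 12 = pos 25 = 'z'
  'h' (pos 7) + 12 = pos 19 = 't'
  's' (pos 18) + 12 = pos 4 = 'e'
  't' (pos 19) + 12 = pos 5 = 'f'
  'p' (pos 15) + 12 = pos 1 = 'b'
Result: xxztefb

xxztefb


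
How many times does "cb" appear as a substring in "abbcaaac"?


Searching for "cb" in "abbcaaac"
Scanning each position:
  Position 0: "ab" => no
  Position 1: "bb" => no
  Position 2: "bc" => no
  Position 3: "ca" => no
  Position 4: "aa" => no
  Position 5: "aa" => no
  Position 6: "ac" => no
Total occurrences: 0

0


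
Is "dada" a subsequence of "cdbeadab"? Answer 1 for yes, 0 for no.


Check if "dada" is a subsequence of "cdbeadab"
Greedy scan:
  Position 0 ('c'): no match needed
  Position 1 ('d'): matches sub[0] = 'd'
  Position 2 ('b'): no match needed
  Position 3 ('e'): no match needed
  Position 4 ('a'): matches sub[1] = 'a'
  Position 5 ('d'): matches sub[2] = 'd'
  Position 6 ('a'): matches sub[3] = 'a'
  Position 7 ('b'): no match needed
All 4 characters matched => is a subsequence

1


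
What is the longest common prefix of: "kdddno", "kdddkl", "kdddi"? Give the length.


Words: kdddno, kdddkl, kdddi
  Position 0: all 'k' => match
  Position 1: all 'd' => match
  Position 2: all 'd' => match
  Position 3: all 'd' => match
  Position 4: ('n', 'k', 'i') => mismatch, stop
LCP = "kddd" (length 4)

4


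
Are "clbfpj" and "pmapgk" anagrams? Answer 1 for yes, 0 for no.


Strings: "clbfpj", "pmapgk"
Sorted first:  bcfjlp
Sorted second: agkmpp
Differ at position 0: 'b' vs 'a' => not anagrams

0


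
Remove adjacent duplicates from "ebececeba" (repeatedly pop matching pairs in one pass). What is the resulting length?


Input: ebececeba
Stack-based adjacent duplicate removal:
  Read 'e': push. Stack: e
  Read 'b': push. Stack: eb
  Read 'e': push. Stack: ebe
  Read 'c': push. Stack: ebec
  Read 'e': push. Stack: ebece
  Read 'c': push. Stack: ebecec
  Read 'e': push. Stack: ebecece
  Read 'b': push. Stack: ebececeb
  Read 'a': push. Stack: ebececeba
Final stack: "ebececeba" (length 9)

9


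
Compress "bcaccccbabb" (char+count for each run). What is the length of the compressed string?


Input: bcaccccbabb
Runs:
  'b' x 1 => "b1"
  'c' x 1 => "c1"
  'a' x 1 => "a1"
  'c' x 4 => "c4"
  'b' x 1 => "b1"
  'a' x 1 => "a1"
  'b' x 2 => "b2"
Compressed: "b1c1a1c4b1a1b2"
Compressed length: 14

14


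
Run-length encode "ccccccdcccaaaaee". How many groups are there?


Input: ccccccdcccaaaaee
Scanning for consecutive runs:
  Group 1: 'c' x 6 (positions 0-5)
  Group 2: 'd' x 1 (positions 6-6)
  Group 3: 'c' x 3 (positions 7-9)
  Group 4: 'a' x 4 (positions 10-13)
  Group 5: 'e' x 2 (positions 14-15)
Total groups: 5

5


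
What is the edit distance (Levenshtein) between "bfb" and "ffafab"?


Computing edit distance: "bfb" -> "ffafab"
DP table:
           f    f    a    f    a    b
      0    1    2    3    4    5    6
  b   1    1    2    3    4    5    5
  f   2    1    1    2    3    4    5
  b   3    2    2    2    3    4    4
Edit distance = dp[3][6] = 4

4


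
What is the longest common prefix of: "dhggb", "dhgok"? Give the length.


Words: dhggb, dhgok
  Position 0: all 'd' => match
  Position 1: all 'h' => match
  Position 2: all 'g' => match
  Position 3: ('g', 'o') => mismatch, stop
LCP = "dhg" (length 3)

3


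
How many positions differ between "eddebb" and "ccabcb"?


Comparing "eddebb" and "ccabcb" position by position:
  Position 0: 'e' vs 'c' => DIFFER
  Position 1: 'd' vs 'c' => DIFFER
  Position 2: 'd' vs 'a' => DIFFER
  Position 3: 'e' vs 'b' => DIFFER
  Position 4: 'b' vs 'c' => DIFFER
  Position 5: 'b' vs 'b' => same
Positions that differ: 5

5


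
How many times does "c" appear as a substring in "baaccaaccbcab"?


Searching for "c" in "baaccaaccbcab"
Scanning each position:
  Position 0: "b" => no
  Position 1: "a" => no
  Position 2: "a" => no
  Position 3: "c" => MATCH
  Position 4: "c" => MATCH
  Position 5: "a" => no
  Position 6: "a" => no
  Position 7: "c" => MATCH
  Position 8: "c" => MATCH
  Position 9: "b" => no
  Position 10: "c" => MATCH
  Position 11: "a" => no
  Position 12: "b" => no
Total occurrences: 5

5


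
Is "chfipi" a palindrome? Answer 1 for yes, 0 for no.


Input: chfipi
Reversed: ipifhc
  Compare pos 0 ('c') with pos 5 ('i'): MISMATCH
  Compare pos 1 ('h') with pos 4 ('p'): MISMATCH
  Compare pos 2 ('f') with pos 3 ('i'): MISMATCH
Result: not a palindrome

0


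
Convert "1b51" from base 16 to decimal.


Input: "1b51" in base 16
Positional expansion:
  Digit '1' (value 1) x 16^3 = 4096
  Digit 'b' (value 11) x 16^2 = 2816
  Digit '5' (value 5) x 16^1 = 80
  Digit '1' (value 1) x 16^0 = 1
Sum = 6993

6993


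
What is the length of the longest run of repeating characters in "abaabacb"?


Input: "abaabacb"
Scanning for longest run:
  Position 1 ('b'): new char, reset run to 1
  Position 2 ('a'): new char, reset run to 1
  Position 3 ('a'): continues run of 'a', length=2
  Position 4 ('b'): new char, reset run to 1
  Position 5 ('a'): new char, reset run to 1
  Position 6 ('c'): new char, reset run to 1
  Position 7 ('b'): new char, reset run to 1
Longest run: 'a' with length 2

2


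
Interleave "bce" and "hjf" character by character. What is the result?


Interleaving "bce" and "hjf":
  Position 0: 'b' from first, 'h' from second => "bh"
  Position 1: 'c' from first, 'j' from second => "cj"
  Position 2: 'e' from first, 'f' from second => "ef"
Result: bhcjef

bhcjef


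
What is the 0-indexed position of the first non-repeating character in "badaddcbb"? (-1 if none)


Input: badaddcbb
Character frequencies:
  'a': 2
  'b': 3
  'c': 1
  'd': 3
Scanning left to right for freq == 1:
  Position 0 ('b'): freq=3, skip
  Position 1 ('a'): freq=2, skip
  Position 2 ('d'): freq=3, skip
  Position 3 ('a'): freq=2, skip
  Position 4 ('d'): freq=3, skip
  Position 5 ('d'): freq=3, skip
  Position 6 ('c'): unique! => answer = 6

6


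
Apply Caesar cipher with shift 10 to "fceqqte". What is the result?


Caesar cipher: shift "fceqqte" by 10
  'f' (pos 5) + 10 = pos 15 = 'p'
  'c' (pos 2) + 10 = pos 12 = 'm'
  'e' (pos 4) + 10 = pos 14 = 'o'
  'q' (pos 16) + 10 = pos 0 = 'a'
  'q' (pos 16) + 10 = pos 0 = 'a'
  't' (pos 19) + 10 = pos 3 = 'd'
  'e' (pos 4) + 10 = pos 14 = 'o'
Result: pmoaado

pmoaado


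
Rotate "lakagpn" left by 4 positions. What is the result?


Input: "lakagpn", rotate left by 4
First 4 characters: "laka"
Remaining characters: "gpn"
Concatenate remaining + first: "gpn" + "laka" = "gpnlaka"

gpnlaka


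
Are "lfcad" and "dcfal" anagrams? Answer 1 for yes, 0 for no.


Strings: "lfcad", "dcfal"
Sorted first:  acdfl
Sorted second: acdfl
Sorted forms match => anagrams

1


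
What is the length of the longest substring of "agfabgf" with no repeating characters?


Input: "agfabgf"
Sliding window (track last position of each char):
  Position 0 ('a'): window [0,0] length 1 -- new best
  Position 1 ('g'): window [0,1] length 2 -- new best
  Position 2 ('f'): window [0,2] length 3 -- new best
  Position 3 ('a'): repeat (last at 0), move window start to 1
  Position 3 ('a'): window [1,3] length 3
  Position 4 ('b'): window [1,4] length 4 -- new best
  Position 5 ('g'): repeat (last at 1), move window start to 2
  Position 5 ('g'): window [2,5] length 4
  Position 6 ('f'): repeat (last at 2), move window start to 3
  Position 6 ('f'): window [3,6] length 4
Longest substring with no repeats: "gfab" with length 4

4


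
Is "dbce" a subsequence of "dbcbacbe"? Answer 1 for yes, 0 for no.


Check if "dbce" is a subsequence of "dbcbacbe"
Greedy scan:
  Position 0 ('d'): matches sub[0] = 'd'
  Position 1 ('b'): matches sub[1] = 'b'
  Position 2 ('c'): matches sub[2] = 'c'
  Position 3 ('b'): no match needed
  Position 4 ('a'): no match needed
  Position 5 ('c'): no match needed
  Position 6 ('b'): no match needed
  Position 7 ('e'): matches sub[3] = 'e'
All 4 characters matched => is a subsequence

1


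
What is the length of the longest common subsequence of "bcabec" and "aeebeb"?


LCS of "bcabec" and "aeebeb"
DP table:
           a    e    e    b    e    b
      0    0    0    0    0    0    0
  b   0    0    0    0    1    1    1
  c   0    0    0    0    1    1    1
  a   0    1    1    1    1    1    1
  b   0    1    1    1    2    2    2
  e   0    1    2    2    2    3    3
  c   0    1    2    2    2    3    3
LCS length = dp[6][6] = 3

3
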